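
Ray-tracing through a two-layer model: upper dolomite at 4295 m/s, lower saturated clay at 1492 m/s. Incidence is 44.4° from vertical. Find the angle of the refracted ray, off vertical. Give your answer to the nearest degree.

Snell's law: sin θ₂ = (V₂/V₁)·sin θ₁ = (1492/4295)·sin 44.4° = 0.2430.
θ₂ = sin⁻¹(0.2430) = 14.07° (from vertical).

14°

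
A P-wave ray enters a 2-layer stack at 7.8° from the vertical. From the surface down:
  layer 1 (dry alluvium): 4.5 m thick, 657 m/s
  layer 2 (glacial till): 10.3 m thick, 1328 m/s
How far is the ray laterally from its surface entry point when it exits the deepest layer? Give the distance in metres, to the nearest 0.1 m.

3.6 m

p = sin θ₁/V₁ = sin 7.8°/657 = 2.0657e-04 s/m is conserved through the stack.
Layer 1: θ = 7.80°; offset = 4.5·tan 7.80° = 0.616 m.
Layer 2: sin θ = p·1328 = 0.2743 → θ = 15.92°; offset = 10.3·tan 15.92° = 2.938 m.
Summing the layer offsets gives 3.555 m.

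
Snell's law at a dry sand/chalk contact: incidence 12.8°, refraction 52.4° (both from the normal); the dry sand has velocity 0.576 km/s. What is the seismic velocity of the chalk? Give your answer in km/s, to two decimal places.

2.06 km/s

Snell's law: sin 12.8°/V₁ = sin 52.4°/V₂.
V₂ = V₁·sin 52.4°/sin 12.8° = 0.576 × 3.5761 = 2.06 km/s.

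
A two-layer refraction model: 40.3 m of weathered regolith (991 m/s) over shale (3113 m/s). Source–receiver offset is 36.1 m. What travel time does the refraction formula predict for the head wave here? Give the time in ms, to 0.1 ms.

88.7 ms

t = x/V₂ + 2h·√(V₂²−V₁²)/(V₁V₂).
√(V₂²−V₁²) = √(3113²−991²) = 2951.0 m/s; delay term = 2·40.3·2951.0/(991·3113) = 0.07710 s.
t = 36.1/3113 + 0.07710 = 0.08870 s.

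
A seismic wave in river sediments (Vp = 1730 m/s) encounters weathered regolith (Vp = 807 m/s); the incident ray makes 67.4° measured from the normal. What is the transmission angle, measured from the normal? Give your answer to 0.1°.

25.5°

sin θ₁/V₁ = sin θ₂/V₂ ⇒ sin θ₂ = 807·sin 67.4°/1730 = 807·0.9232/1730 = 0.4307.
θ₂ = sin⁻¹(0.4307) = 25.51° (from vertical).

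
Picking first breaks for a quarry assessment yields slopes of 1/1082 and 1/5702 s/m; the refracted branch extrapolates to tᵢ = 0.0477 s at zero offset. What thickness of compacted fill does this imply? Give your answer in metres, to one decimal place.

θ_c = arcsin(1082/5702) = 10.94°; cos θ_c = 0.9818.
tᵢ = 2h cos θ_c/V₁ ⇒ h = tᵢ·V₁/(2 cos θ_c) = 0.0477·1082/(2·0.9818) = 26.28 m.

26.3 m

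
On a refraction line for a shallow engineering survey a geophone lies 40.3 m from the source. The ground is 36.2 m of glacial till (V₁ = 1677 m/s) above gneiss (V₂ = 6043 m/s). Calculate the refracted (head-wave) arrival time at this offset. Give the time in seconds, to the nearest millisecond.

0.048 s

t = x/V₂ + 2h·√(V₂²−V₁²)/(V₁V₂).
√(V₂²−V₁²) = √(6043²−1677²) = 5805.6 m/s; delay term = 2·36.2·5805.6/(1677·6043) = 0.04148 s.
t = 40.3/6043 + 0.04148 = 0.04815 s.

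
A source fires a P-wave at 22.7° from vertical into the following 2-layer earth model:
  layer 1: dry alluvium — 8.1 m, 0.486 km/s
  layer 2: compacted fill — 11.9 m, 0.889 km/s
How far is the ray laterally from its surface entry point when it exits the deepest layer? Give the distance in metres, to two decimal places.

p = sin θ₁/V₁ = sin 22.7°/0.486 = 7.9405e-01 s/km is conserved through the stack.
Layer 1: θ = 22.70°; offset = 8.1·tan 22.70° = 3.3883 m.
Layer 2: sin θ = p·0.889 = 0.7059 → θ = 44.90°; offset = 11.9·tan 44.90° = 11.8597 m.
Σ offsets = 15.2480 m.

15.25 m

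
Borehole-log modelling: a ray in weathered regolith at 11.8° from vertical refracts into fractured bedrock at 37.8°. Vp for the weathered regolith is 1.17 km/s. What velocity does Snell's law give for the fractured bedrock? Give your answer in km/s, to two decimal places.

sin 11.8° = 0.2045; sin 37.8° = 0.6129.
V₂ = V₁·(sin θ₂/sin θ₁) = 1.17·(0.6129/0.2045) = 3.51 km/s.

3.51 km/s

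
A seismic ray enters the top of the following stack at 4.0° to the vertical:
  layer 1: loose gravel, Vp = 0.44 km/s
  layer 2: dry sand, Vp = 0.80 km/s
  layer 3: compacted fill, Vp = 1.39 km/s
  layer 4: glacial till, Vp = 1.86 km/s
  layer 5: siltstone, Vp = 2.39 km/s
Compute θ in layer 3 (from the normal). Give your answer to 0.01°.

Snell's law across each interface conserves sin θ / V, so sin θ_3 = V_3·sin θ₁/V₁.
sin θ_3 = 1.39 × sin 4.0° / 0.44 = 0.2204.
θ_3 = arcsin 0.2204 = 12.73°.

12.73°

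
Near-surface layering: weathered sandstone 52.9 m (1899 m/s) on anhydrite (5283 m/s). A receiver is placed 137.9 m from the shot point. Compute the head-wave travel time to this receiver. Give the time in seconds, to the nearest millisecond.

0.078 s

θ_c = arcsin(V₁/V₂) = arcsin(1899/5283) = 21.07°, cos θ_c = 0.9332.
Intercept time tᵢ = 2h cos θ_c / V₁ = 2·52.9·0.9332/1899 = 0.05199 s.
t = x/V₂ + tᵢ = 137.9/5283 + 0.05199 = 0.07809 s.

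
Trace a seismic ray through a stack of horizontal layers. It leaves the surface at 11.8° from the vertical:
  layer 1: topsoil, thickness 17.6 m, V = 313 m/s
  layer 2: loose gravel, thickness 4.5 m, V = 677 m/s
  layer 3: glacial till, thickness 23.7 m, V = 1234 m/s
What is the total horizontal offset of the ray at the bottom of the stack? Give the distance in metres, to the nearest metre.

Apply Snell's law at each interface; in layer i the horizontal offset is hᵢ·tan θᵢ.
Layer 1: θ = 11.80°; offset = 17.6·tan 11.80° = 3.677 m.
Layer 2: sin θ = 677·sin 11.8°/313 = 0.4423, θ = 26.25°; offset = 4.5·tan 26.25° = 2.219 m.
Layer 3: sin θ = 1234·sin 11.8°/313 = 0.8062, θ = 53.73°; offset = 23.7·tan 53.73° = 32.297 m.
Total horizontal offset = 38.194 m.

38 m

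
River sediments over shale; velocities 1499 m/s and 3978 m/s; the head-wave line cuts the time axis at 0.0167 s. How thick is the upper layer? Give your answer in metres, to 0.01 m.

h = tᵢ·V₁·V₂ / (2·√(V₂²−V₁²)).
√(V₂²−V₁²) = √(3978² − 1499²) = 3684.8 m/s.
h = 0.0167 s × 1499 × 3978 / (2 × 3684.8) = 13.51 m.

13.51 m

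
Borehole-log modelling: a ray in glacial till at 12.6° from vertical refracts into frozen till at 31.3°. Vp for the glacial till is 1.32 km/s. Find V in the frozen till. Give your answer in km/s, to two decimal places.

3.14 km/s

Snell's law: sin 12.6°/V₁ = sin 31.3°/V₂.
V₂ = V₁·sin 31.3°/sin 12.6° = 1.32 × 2.3816 = 3.14 km/s.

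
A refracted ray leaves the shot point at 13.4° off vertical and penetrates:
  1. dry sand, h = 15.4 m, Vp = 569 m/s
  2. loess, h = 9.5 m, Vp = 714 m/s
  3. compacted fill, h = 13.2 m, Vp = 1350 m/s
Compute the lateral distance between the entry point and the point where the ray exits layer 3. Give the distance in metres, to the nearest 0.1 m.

Ray parameter p = sin 13.4° / 569 m/s = 4.0729e-04 s/m.
Layer 1: θ = 13.40°; offset = 15.4·tan 13.40° = 3.669 m.
Layer 2: sin θ = p·714 = 0.2908 → θ = 16.91°; offset = 9.5·tan 16.91° = 2.887 m.
Layer 3: sin θ = p·1350 = 0.5498 → θ = 33.36°; offset = 13.2·tan 33.36° = 8.689 m.
Σ offsets = 15.246 m.

15.2 m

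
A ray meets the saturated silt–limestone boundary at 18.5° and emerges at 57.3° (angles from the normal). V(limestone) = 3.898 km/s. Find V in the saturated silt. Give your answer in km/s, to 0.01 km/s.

1.47 km/s

Snell's law: sin 18.5°/V₁ = sin 57.3°/V₂.
V₁ = V₂·sin 18.5°/sin 57.3° = 3.898 × 0.3771 = 1.47 km/s.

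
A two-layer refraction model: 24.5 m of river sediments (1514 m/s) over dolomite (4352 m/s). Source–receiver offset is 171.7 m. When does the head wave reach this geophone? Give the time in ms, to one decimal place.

θ_c = arcsin(V₁/V₂) = arcsin(1514/4352) = 20.36°, cos θ_c = 0.9375.
Intercept time tᵢ = 2h cos θ_c / V₁ = 2·24.5·0.9375/1514 = 0.03034 s.
t = x/V₂ + tᵢ = 171.7/4352 + 0.03034 = 0.06980 s.

69.8 ms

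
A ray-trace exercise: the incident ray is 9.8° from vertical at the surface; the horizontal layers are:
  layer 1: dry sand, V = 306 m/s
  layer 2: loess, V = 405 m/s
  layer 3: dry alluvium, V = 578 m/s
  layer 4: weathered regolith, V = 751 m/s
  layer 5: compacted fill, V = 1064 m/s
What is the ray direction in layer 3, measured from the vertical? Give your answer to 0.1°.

Snell's law across each interface conserves sin θ / V, so sin θ_3 = V_3·sin θ₁/V₁.
sin θ_3 = 578 × sin 9.8° / 306 = 0.3215.
θ_3 = arcsin 0.3215 = 18.75°.

18.8°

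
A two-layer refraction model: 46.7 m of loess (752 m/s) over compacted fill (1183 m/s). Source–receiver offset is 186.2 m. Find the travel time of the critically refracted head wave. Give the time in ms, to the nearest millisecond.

θ_c = arcsin(V₁/V₂) = arcsin(752/1183) = 39.47°, cos θ_c = 0.7720.
Intercept time tᵢ = 2h cos θ_c / V₁ = 2·46.7·0.7720/752 = 0.09588 s.
t = x/V₂ + tᵢ = 186.2/1183 + 0.09588 = 0.25328 s.

253 ms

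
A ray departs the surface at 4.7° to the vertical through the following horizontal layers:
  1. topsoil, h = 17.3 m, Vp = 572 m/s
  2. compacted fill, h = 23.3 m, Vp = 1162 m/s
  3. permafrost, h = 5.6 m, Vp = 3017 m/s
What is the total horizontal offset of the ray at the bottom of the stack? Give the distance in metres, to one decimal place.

p = sin θ₁/V₁ = sin 4.7°/572 = 1.4325e-04 s/m is conserved through the stack.
Layer 1: θ = 4.70°; offset = 17.3·tan 4.70° = 1.422 m.
Layer 2: sin θ = p·1162 = 0.1665 → θ = 9.58°; offset = 23.3·tan 9.58° = 3.933 m.
Layer 3: sin θ = p·3017 = 0.4322 → θ = 25.61°; offset = 5.6·tan 25.61° = 2.684 m.
Summing the layer offsets gives 8.039 m.

8.0 m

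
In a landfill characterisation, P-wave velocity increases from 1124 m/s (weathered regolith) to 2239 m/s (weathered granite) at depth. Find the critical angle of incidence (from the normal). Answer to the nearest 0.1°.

30.1°

At critical incidence the refracted ray runs along the interface (θ₂ = 90°), so sin θ_c = V₁/V₂.
θ_c = arcsin(1124/2239) = arcsin 0.5020 = 30.13°.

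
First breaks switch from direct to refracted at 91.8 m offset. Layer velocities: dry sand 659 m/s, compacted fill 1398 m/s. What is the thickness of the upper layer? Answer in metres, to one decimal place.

27.5 m

x_cross = 2h·√((V₂+V₁)/(V₂−V₁)) → h = x_cross / (2·√((V₂+V₁)/(V₂−V₁))).
√((V₂+V₁)/(V₂−V₁)) = √((1398+659)/(1398−659)) = 1.6684.
h = 91.8 / (2·1.6684) = 27.51 m.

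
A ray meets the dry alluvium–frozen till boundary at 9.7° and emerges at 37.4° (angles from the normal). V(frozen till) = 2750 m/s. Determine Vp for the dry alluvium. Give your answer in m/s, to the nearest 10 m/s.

760 m/s

Snell's law: sin 9.7°/V₁ = sin 37.4°/V₂.
V₁ = V₂·sin 9.7°/sin 37.4° = 2750 × 0.2774 = 762.87 m/s.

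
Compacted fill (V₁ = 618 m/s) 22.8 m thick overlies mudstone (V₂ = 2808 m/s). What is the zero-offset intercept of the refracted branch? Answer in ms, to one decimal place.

θ_c = arcsin(V₁/V₂) = arcsin(618/2808) = 12.71°; cos θ_c = 0.9755.
tᵢ = 2h·cos θ_c / V₁ = 2·22.8·0.9755 / 618 = 0.07198 s.

72.0 ms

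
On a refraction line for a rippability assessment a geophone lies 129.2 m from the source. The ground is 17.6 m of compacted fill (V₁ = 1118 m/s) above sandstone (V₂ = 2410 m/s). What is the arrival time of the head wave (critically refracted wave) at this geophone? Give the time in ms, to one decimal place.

θ_c = arcsin(V₁/V₂) = arcsin(1118/2410) = 27.64°, cos θ_c = 0.8859.
Intercept time tᵢ = 2h cos θ_c / V₁ = 2·17.6·0.8859/1118 = 0.02789 s.
t = x/V₂ + tᵢ = 129.2/2410 + 0.02789 = 0.08150 s.

81.5 ms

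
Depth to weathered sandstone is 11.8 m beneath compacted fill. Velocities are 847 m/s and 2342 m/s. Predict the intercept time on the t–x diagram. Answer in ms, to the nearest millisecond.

26 ms

θ_c = arcsin(V₁/V₂) = arcsin(847/2342) = 21.20°; cos θ_c = 0.9323.
tᵢ = 2h·cos θ_c / V₁ = 2·11.8·0.9323 / 847 = 0.02598 s.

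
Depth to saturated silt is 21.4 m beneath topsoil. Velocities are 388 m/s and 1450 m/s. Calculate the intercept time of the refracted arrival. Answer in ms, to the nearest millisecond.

θ_c = arcsin(V₁/V₂) = arcsin(388/1450) = 15.52°; cos θ_c = 0.9635.
tᵢ = 2h·cos θ_c / V₁ = 2·21.4·0.9635 / 388 = 0.10629 s.

106 ms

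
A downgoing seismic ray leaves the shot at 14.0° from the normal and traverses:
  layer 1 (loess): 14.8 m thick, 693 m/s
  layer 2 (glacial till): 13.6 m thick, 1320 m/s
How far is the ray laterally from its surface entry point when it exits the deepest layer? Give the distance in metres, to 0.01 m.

10.75 m

p = sin θ₁/V₁ = sin 14.0°/693 = 3.4909e-04 s/m is conserved through the stack.
Layer 1: θ = 14.00°; offset = 14.8·tan 14.00° = 3.6901 m.
Layer 2: sin θ = p·1320 = 0.4608 → θ = 27.44°; offset = 13.6·tan 27.44° = 7.0613 m.
Summing the layer offsets gives 10.7514 m.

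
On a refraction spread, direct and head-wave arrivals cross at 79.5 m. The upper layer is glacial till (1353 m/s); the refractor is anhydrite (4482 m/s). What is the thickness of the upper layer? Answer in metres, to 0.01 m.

29.11 m

h = (x_cross/2)·√((V₂−V₁)/(V₂+V₁)).
(V₂−V₁)/(V₂+V₁) = (4482−1353)/(4482+1353) = 0.5362; √ = 0.7323.
h = (79.5/2)·0.7323 = 29.11 m.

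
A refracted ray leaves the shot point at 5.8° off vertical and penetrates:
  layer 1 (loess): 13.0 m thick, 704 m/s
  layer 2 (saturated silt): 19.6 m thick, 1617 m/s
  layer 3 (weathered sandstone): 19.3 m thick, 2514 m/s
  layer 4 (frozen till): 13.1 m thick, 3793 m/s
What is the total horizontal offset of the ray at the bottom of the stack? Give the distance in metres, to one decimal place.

22.0 m

Apply Snell's law at each interface; in layer i the horizontal offset is hᵢ·tan θᵢ.
Layer 1: θ = 5.80°; offset = 13.0·tan 5.80° = 1.320 m.
Layer 2: sin θ = 1617·sin 5.8°/704 = 0.2321, θ = 13.42°; offset = 19.6·tan 13.42° = 4.677 m.
Layer 3: sin θ = 2514·sin 5.8°/704 = 0.3609, θ = 21.15°; offset = 19.3·tan 21.15° = 7.468 m.
Layer 4: sin θ = 3793·sin 5.8°/704 = 0.5445, θ = 32.99°; offset = 13.1·tan 32.99° = 8.503 m.
Summing the layer offsets gives 21.969 m.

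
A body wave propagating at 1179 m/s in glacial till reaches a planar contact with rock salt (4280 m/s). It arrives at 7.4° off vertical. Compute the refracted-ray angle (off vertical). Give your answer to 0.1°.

27.9°

sin θ₁/V₁ = sin θ₂/V₂ ⇒ sin θ₂ = 4280·sin 7.4°/1179 = 4280·0.1288/1179 = 0.4676.
θ₂ = arcsin 0.4676 = 27.88° from the normal.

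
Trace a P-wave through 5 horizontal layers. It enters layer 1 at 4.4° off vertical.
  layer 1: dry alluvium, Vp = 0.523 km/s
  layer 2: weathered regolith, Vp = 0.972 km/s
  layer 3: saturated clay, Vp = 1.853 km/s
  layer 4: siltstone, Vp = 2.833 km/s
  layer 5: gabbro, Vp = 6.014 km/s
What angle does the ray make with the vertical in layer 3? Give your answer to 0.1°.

15.8°

Ray parameter p = sin 4.4° / 0.523 = 1.4669e-01 s/km.
sin θ_3 = p·V_3 = 1.4669e-01 × 1.853 = 0.2718.
θ_3 = 15.77° from the vertical.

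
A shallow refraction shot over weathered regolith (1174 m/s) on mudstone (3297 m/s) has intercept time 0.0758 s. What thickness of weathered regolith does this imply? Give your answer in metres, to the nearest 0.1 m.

47.6 m

h = tᵢ·V₁·V₂ / (2·√(V₂²−V₁²)).
√(V₂²−V₁²) = √(3297² − 1174²) = 3080.9 m/s.
h = 0.0758 s × 1174 × 3297 / (2 × 3080.9) = 47.62 m.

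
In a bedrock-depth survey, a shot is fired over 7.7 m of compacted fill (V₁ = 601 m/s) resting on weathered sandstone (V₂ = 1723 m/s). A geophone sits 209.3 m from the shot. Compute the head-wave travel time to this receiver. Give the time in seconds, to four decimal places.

0.1455 s

θ_c = arcsin(V₁/V₂) = arcsin(601/1723) = 20.41°, cos θ_c = 0.9372.
Intercept time tᵢ = 2h cos θ_c / V₁ = 2·7.7·0.9372/601 = 0.02401 s.
t = x/V₂ + tᵢ = 209.3/1723 + 0.02401 = 0.14549 s.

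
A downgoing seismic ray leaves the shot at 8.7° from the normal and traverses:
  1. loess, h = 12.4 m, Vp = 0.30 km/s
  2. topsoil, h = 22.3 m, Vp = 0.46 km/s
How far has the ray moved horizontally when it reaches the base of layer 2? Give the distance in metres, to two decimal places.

7.21 m

Apply Snell's law at each interface; in layer i the horizontal offset is hᵢ·tan θᵢ.
Layer 1: θ = 8.70°; offset = 12.4·tan 8.70° = 1.8975 m.
Layer 2: sin θ = 0.46·sin 8.7°/0.30 = 0.2319, θ = 13.41°; offset = 22.3·tan 13.41° = 5.3171 m.
Σ offsets = 7.2146 m.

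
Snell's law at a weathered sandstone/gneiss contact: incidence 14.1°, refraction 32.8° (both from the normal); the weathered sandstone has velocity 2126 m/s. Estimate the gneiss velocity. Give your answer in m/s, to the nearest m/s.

Snell's law: sin 14.1°/V₁ = sin 32.8°/V₂.
V₂ = V₁·sin 32.8°/sin 14.1° = 2126 × 2.2236 = 4727.42 m/s.

4727 m/s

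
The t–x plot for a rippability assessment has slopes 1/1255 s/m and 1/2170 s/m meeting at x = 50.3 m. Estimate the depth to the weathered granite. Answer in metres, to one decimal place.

13.0 m

x_cross = 2h·√((V₂+V₁)/(V₂−V₁)) → h = x_cross / (2·√((V₂+V₁)/(V₂−V₁))).
√((V₂+V₁)/(V₂−V₁)) = √((2170+1255)/(2170−1255)) = 1.9347.
h = 50.3 / (2·1.9347) = 13.00 m.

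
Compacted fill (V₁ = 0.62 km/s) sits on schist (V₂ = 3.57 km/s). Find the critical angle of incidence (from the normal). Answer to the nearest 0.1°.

10.0°

Critical incidence: sin θ_c = V₁/V₂ = 0.62/3.57 = 0.1737.
θ_c = arcsin 0.1737 = 10.00°.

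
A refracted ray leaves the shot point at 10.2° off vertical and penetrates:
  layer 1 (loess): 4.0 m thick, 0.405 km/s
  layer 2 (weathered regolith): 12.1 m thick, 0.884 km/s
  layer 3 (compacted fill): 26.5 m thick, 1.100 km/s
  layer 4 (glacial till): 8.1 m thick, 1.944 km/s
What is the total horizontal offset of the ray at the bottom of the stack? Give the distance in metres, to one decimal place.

33.4 m

p = sin θ₁/V₁ = sin 10.2°/0.405 = 4.3725e-01 s/km is conserved through the stack.
Layer 1: θ = 10.20°; offset = 4.0·tan 10.20° = 0.720 m.
Layer 2: sin θ = p·0.884 = 0.3865 → θ = 22.74°; offset = 12.1·tan 22.74° = 5.071 m.
Layer 3: sin θ = p·1.100 = 0.4810 → θ = 28.75°; offset = 26.5·tan 28.75° = 14.538 m.
Layer 4: sin θ = p·1.944 = 0.8500 → θ = 58.21°; offset = 8.1·tan 58.21° = 13.070 m.
Σ offsets = 33.399 m.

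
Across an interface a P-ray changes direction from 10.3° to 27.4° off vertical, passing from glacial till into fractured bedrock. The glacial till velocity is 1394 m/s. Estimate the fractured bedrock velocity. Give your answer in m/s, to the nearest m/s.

Snell's law: sin 10.3°/V₁ = sin 27.4°/V₂.
V₂ = V₁·sin 27.4°/sin 10.3° = 1394 × 2.5738 = 3587.87 m/s.

3588 m/s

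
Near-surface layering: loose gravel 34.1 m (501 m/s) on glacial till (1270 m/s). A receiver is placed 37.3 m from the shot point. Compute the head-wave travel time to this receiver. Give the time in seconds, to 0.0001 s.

0.1545 s

θ_c = arcsin(V₁/V₂) = arcsin(501/1270) = 23.23°, cos θ_c = 0.9189.
Intercept time tᵢ = 2h cos θ_c / V₁ = 2·34.1·0.9189/501 = 0.12509 s.
t = x/V₂ + tᵢ = 37.3/1270 + 0.12509 = 0.15446 s.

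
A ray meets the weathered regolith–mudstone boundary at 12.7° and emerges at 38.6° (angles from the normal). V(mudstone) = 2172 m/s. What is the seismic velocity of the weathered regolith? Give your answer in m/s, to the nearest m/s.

765 m/s

sin 12.7° = 0.2198; sin 38.6° = 0.6239.
V₁ = V₂·(sin θ₁/sin θ₂) = 2172·(0.2198/0.6239) = 765.38 m/s.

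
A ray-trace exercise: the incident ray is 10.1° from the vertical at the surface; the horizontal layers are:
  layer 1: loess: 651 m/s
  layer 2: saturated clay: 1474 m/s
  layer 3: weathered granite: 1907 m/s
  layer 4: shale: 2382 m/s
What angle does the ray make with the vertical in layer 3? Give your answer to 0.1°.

30.9°

Snell's law across each interface conserves sin θ / V, so sin θ_3 = V_3·sin θ₁/V₁.
sin θ_3 = 1907 × sin 10.1° / 651 = 0.5137.
θ_3 = 30.91° from the vertical.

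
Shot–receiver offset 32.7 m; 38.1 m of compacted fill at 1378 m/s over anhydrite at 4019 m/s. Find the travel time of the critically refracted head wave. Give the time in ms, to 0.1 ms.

60.1 ms

θ_c = arcsin(V₁/V₂) = arcsin(1378/4019) = 20.05°, cos θ_c = 0.9394.
Intercept time tᵢ = 2h cos θ_c / V₁ = 2·38.1·0.9394/1378 = 0.05195 s.
t = x/V₂ + tᵢ = 32.7/4019 + 0.05195 = 0.06008 s.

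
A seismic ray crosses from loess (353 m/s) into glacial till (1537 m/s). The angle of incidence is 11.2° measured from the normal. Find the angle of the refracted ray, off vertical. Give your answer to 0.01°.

57.75°

Snell's law: sin θ₂ = (V₂/V₁)·sin θ₁ = (1537/353)·sin 11.2° = 0.8457.
θ₂ = arcsin 0.8457 = 57.75° from the normal.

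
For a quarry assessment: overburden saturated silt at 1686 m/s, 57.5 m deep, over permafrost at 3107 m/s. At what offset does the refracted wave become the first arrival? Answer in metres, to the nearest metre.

θ_c = arcsin(1686/3107) = 32.86°, so cos θ_c = 0.8400 and tᵢ = 2h cos θ_c/V₁ = 0.0573 s.
At crossover x/V₁ = x/V₂ + tᵢ ⇒ x = tᵢ/(1/V₁ − 1/V₂) = 0.05729/(5.9312e-04 − 3.2185e-04) = 211.21 m.

211 m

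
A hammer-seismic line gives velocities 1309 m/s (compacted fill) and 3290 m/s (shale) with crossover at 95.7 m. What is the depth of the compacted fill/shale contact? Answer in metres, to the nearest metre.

x_cross = 2h·√((V₂+V₁)/(V₂−V₁)) → h = x_cross / (2·√((V₂+V₁)/(V₂−V₁))).
√((V₂+V₁)/(V₂−V₁)) = √((3290+1309)/(3290−1309)) = 1.5237.
h = 95.7 / (2·1.5237) = 31.40 m.

31 m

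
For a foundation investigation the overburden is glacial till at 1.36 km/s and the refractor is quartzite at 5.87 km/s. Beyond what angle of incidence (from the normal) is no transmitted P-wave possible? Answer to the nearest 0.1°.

Critical incidence: sin θ_c = V₁/V₂ = 1.36/5.87 = 0.2317.
θ_c = arcsin 0.2317 = 13.40°.

13.4°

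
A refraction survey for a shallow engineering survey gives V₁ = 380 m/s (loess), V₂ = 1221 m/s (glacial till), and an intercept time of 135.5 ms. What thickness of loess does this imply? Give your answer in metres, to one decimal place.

27.1 m

h = tᵢ·V₁·V₂ / (2·√(V₂²−V₁²)).
√(V₂²−V₁²) = √(1221² − 380²) = 1160.4 m/s.
h = 0.1355 s × 380 × 1221 / (2 × 1160.4) = 27.09 m.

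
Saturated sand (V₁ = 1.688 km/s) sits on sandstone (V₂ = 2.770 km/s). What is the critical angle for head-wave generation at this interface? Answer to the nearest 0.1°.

At critical incidence the refracted ray runs along the interface (θ₂ = 90°), so sin θ_c = V₁/V₂.
θ_c = arcsin(1.688/2.770) = arcsin 0.6094 = 37.55°.

37.5°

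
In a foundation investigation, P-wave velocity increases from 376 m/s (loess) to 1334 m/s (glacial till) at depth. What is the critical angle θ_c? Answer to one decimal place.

Critical incidence: sin θ_c = V₁/V₂ = 376/1334 = 0.2819.
θ_c = arcsin 0.2819 = 16.37°.

16.4°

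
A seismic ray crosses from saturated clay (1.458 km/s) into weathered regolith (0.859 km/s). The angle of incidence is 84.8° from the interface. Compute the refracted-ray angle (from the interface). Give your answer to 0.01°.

86.94°

Convert to the normal: θ₁ = 90° − 84.8° = 5.2°.
Snell's law: sin θ₂ = (V₂/V₁)·sin θ₁ = (0.859/1.458)·sin 5.2° = 0.0534.
θ₂ = arcsin 0.0534 = 3.06° from the normal.
From the interface: 90° − 3.06° = 86.94°.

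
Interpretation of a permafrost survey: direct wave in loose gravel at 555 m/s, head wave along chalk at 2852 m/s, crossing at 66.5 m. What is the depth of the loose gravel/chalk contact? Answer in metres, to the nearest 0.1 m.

27.3 m

x_cross = 2h·√((V₂+V₁)/(V₂−V₁)) → h = x_cross / (2·√((V₂+V₁)/(V₂−V₁))).
√((V₂+V₁)/(V₂−V₁)) = √((2852+555)/(2852−555)) = 1.2179.
h = 66.5 / (2·1.2179) = 27.30 m.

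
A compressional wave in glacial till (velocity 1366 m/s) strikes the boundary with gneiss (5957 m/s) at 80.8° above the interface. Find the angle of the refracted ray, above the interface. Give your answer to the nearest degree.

Convert to the normal: θ₁ = 90° − 80.8° = 9.2°.
sin θ₁/V₁ = sin θ₂/V₂ ⇒ sin θ₂ = 5957·sin 9.2°/1366 = 5957·0.1599/1366 = 0.6972.
θ₂ = arcsin 0.6972 = 44.20° from the normal.
From the interface: 90° − 44.20° = 45.80°.

46°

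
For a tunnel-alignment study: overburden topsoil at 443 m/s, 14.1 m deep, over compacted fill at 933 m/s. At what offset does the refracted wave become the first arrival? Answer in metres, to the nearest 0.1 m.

x_cross = 2h·√((V₂+V₁)/(V₂−V₁)).
(V₂+V₁)/(V₂−V₁) = (933+443)/(933−443) = 2.8082; √ = 1.6758.
x_cross = 2·14.1·1.6758 = 47.26 m.

47.3 m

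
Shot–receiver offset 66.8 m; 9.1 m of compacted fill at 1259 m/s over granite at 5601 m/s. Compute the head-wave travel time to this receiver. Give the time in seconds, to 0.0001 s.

t = x/V₂ + 2h·√(V₂²−V₁²)/(V₁V₂).
√(V₂²−V₁²) = √(5601²−1259²) = 5457.7 m/s; delay term = 2·9.1·5457.7/(1259·5601) = 0.01409 s.
t = 66.8/5601 + 0.01409 = 0.02601 s.

0.0260 s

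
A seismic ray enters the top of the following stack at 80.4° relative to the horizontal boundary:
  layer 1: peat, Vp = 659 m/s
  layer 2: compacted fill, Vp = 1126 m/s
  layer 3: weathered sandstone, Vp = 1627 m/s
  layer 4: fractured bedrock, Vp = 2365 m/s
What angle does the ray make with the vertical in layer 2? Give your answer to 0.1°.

From the normal: θ₁ = 90° − 80.4° = 9.6°.
Snell's law across each interface conserves sin θ / V, so sin θ_2 = V_2·sin θ₁/V₁.
sin θ_2 = 1126 × sin 9.6° / 659 = 0.2849.
θ_2 = 16.56° from the vertical.

16.6°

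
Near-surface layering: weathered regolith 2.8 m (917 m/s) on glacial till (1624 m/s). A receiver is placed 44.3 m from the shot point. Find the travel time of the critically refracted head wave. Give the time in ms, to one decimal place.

32.3 ms

t = x/V₂ + 2h·√(V₂²−V₁²)/(V₁V₂).
√(V₂²−V₁²) = √(1624²−917²) = 1340.3 m/s; delay term = 2·2.8·1340.3/(917·1624) = 0.00504 s.
t = 44.3/1624 + 0.00504 = 0.03232 s.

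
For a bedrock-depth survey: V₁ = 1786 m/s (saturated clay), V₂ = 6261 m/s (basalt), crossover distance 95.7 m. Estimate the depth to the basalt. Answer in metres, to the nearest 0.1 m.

x_cross = 2h·√((V₂+V₁)/(V₂−V₁)) → h = x_cross / (2·√((V₂+V₁)/(V₂−V₁))).
√((V₂+V₁)/(V₂−V₁)) = √((6261+1786)/(6261−1786)) = 1.3410.
h = 95.7 / (2·1.3410) = 35.68 m.

35.7 m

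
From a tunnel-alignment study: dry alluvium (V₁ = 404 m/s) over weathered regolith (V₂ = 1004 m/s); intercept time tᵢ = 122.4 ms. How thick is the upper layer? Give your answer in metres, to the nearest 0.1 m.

θ_c = arcsin(404/1004) = 23.73°; cos θ_c = 0.9155.
tᵢ = 2h cos θ_c/V₁ ⇒ h = tᵢ·V₁/(2 cos θ_c) = 0.1224·404/(2·0.9155) = 27.01 m.

27.0 m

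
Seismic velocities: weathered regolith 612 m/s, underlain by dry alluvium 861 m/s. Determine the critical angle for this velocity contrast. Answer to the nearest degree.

45°

Critical incidence: sin θ_c = V₁/V₂ = 612/861 = 0.7108.
θ_c = arcsin 0.7108 = 45.30°.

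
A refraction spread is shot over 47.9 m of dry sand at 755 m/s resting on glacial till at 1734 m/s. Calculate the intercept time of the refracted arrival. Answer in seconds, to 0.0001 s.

0.1142 s

tᵢ = 2h·√(V₂²−V₁²)/(V₁V₂).
√(V₂²−V₁²) = √(1734²−755²) = 1561.0 m/s.
tᵢ = 2·47.9·1561.0/(755·1734) = 0.11423 s.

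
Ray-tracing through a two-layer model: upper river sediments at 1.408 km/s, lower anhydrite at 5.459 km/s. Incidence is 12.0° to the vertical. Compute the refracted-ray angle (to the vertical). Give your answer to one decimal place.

53.7°

sin θ₁/V₁ = sin θ₂/V₂ ⇒ sin θ₂ = 5.459·sin 12.0°/1.408 = 5.459·0.2079/1.408 = 0.8061.
θ₂ = arcsin 0.8061 = 53.72° from the normal.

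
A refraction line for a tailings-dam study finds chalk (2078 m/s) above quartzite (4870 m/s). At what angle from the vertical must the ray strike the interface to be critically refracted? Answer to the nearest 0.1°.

Critical incidence: sin θ_c = V₁/V₂ = 2078/4870 = 0.4267.
θ_c = arcsin 0.4267 = 25.26°.

25.3°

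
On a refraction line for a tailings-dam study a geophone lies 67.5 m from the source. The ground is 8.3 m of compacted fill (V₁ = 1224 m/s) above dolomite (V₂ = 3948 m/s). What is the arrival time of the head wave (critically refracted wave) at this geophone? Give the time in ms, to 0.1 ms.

t = x/V₂ + 2h·√(V₂²−V₁²)/(V₁V₂).
√(V₂²−V₁²) = √(3948²−1224²) = 3753.5 m/s; delay term = 2·8.3·3753.5/(1224·3948) = 0.01289 s.
t = 67.5/3948 + 0.01289 = 0.02999 s.

30.0 ms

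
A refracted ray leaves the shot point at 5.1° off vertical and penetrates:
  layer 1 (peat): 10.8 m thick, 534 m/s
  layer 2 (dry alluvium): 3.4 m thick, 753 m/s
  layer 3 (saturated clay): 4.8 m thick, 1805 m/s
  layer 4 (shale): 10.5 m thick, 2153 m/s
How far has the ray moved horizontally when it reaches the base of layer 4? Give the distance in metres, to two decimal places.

Apply Snell's law at each interface; in layer i the horizontal offset is hᵢ·tan θᵢ.
Layer 1: θ = 5.10°; offset = 10.8·tan 5.10° = 0.9639 m.
Layer 2: sin θ = 753·sin 5.1°/534 = 0.1254, θ = 7.20°; offset = 3.4·tan 7.20° = 0.4296 m.
Layer 3: sin θ = 1805·sin 5.1°/534 = 0.3005, θ = 17.49°; offset = 4.8·tan 17.49° = 1.5122 m.
Layer 4: sin θ = 2153·sin 5.1°/534 = 0.3584, θ = 21.00°; offset = 10.5·tan 21.00° = 4.0311 m.
Summing the layer offsets gives 6.9367 m.

6.94 m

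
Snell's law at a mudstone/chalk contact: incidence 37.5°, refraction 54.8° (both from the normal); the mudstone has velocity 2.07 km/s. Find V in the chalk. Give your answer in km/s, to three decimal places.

2.779 km/s

sin 37.5° = 0.6088; sin 54.8° = 0.8171.
V₂ = V₁·(sin θ₂/sin θ₁) = 2.07·(0.8171/0.6088) = 2.779 km/s.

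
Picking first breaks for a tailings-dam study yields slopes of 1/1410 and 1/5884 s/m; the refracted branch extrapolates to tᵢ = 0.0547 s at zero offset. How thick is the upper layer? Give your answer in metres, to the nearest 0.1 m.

θ_c = arcsin(1410/5884) = 13.86°; cos θ_c = 0.9709.
tᵢ = 2h cos θ_c/V₁ ⇒ h = tᵢ·V₁/(2 cos θ_c) = 0.0547·1410/(2·0.9709) = 39.72 m.

39.7 m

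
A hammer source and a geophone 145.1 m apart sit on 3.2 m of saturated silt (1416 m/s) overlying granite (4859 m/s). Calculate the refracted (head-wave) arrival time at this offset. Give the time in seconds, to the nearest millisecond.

t = x/V₂ + 2h·√(V₂²−V₁²)/(V₁V₂).
√(V₂²−V₁²) = √(4859²−1416²) = 4648.1 m/s; delay term = 2·3.2·4648.1/(1416·4859) = 0.00432 s.
t = 145.1/4859 + 0.00432 = 0.03419 s.

0.034 s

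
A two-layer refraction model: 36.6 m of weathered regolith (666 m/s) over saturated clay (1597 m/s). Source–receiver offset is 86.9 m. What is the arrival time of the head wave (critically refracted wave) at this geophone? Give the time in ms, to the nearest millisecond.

154 ms

t = x/V₂ + 2h·√(V₂²−V₁²)/(V₁V₂).
√(V₂²−V₁²) = √(1597²−666²) = 1451.5 m/s; delay term = 2·36.6·1451.5/(666·1597) = 0.09990 s.
t = 86.9/1597 + 0.09990 = 0.15431 s.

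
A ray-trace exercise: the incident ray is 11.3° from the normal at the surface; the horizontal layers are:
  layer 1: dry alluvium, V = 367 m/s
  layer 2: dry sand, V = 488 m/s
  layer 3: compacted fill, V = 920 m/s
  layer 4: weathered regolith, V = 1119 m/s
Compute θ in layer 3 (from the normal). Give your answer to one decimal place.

Ray parameter p = sin 11.3° / 367 = 5.3391e-04 s/m.
sin θ_3 = p·V_3 = 5.3391e-04 × 920 = 0.4912.
θ_3 = arcsin 0.4912 = 29.42°.

29.4°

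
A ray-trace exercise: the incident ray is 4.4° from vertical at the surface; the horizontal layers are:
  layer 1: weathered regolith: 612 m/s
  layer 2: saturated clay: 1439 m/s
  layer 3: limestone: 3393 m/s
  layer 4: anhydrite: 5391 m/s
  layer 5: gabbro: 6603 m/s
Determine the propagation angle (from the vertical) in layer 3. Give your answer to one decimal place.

25.2°

Snell's law across each interface conserves sin θ / V, so sin θ_3 = V_3·sin θ₁/V₁.
sin θ_3 = 3393 × sin 4.4° / 612 = 0.4253.
θ_3 = 25.17° from the vertical.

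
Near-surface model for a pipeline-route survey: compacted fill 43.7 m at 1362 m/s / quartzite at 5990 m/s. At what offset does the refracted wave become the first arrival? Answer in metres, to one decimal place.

110.2 m

x_cross = 2h·√((V₂+V₁)/(V₂−V₁)).
(V₂+V₁)/(V₂−V₁) = (5990+1362)/(5990−1362) = 1.5886; √ = 1.2604.
x_cross = 2·43.7·1.2604 = 110.16 m.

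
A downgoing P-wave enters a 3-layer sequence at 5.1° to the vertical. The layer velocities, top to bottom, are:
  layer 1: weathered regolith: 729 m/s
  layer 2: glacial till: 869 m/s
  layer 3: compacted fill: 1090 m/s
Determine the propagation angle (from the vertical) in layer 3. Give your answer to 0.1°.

Snell's law across each interface conserves sin θ / V, so sin θ_3 = V_3·sin θ₁/V₁.
sin θ_3 = 1090 × sin 5.1° / 729 = 0.1329.
θ_3 = 7.64° from the vertical.

7.6°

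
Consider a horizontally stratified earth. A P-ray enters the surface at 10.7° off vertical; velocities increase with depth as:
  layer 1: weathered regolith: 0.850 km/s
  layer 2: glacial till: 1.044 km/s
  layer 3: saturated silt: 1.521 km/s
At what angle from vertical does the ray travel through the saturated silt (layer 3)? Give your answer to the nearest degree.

19°

Snell's law across each interface conserves sin θ / V, so sin θ_3 = V_3·sin θ₁/V₁.
sin θ_3 = 1.521 × sin 10.7° / 0.850 = 0.3322.
θ_3 = 19.40° from the vertical.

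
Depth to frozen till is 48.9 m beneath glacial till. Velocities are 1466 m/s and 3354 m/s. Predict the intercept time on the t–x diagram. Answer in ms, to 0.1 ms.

θ_c = arcsin(V₁/V₂) = arcsin(1466/3354) = 25.92°; cos θ_c = 0.8994.
tᵢ = 2h·cos θ_c / V₁ = 2·48.9·0.8994 / 1466 = 0.06000 s.

60.0 ms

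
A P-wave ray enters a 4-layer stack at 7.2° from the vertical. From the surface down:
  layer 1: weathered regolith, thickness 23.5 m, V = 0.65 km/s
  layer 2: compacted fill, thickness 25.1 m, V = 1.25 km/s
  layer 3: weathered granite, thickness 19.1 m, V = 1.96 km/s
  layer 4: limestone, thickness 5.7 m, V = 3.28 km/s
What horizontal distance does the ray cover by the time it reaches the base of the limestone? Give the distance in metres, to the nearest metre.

22 m

Apply Snell's law at each interface; in layer i the horizontal offset is hᵢ·tan θᵢ.
Layer 1: θ = 7.20°; offset = 23.5·tan 7.20° = 2.969 m.
Layer 2: sin θ = 1.25·sin 7.2°/0.65 = 0.2410, θ = 13.95°; offset = 25.1·tan 13.95° = 6.234 m.
Layer 3: sin θ = 1.96·sin 7.2°/0.65 = 0.3779, θ = 22.21°; offset = 19.1·tan 22.21° = 7.797 m.
Layer 4: sin θ = 3.28·sin 7.2°/0.65 = 0.6325, θ = 39.23°; offset = 5.7·tan 39.23° = 4.654 m.
Total horizontal offset = 21.653 m.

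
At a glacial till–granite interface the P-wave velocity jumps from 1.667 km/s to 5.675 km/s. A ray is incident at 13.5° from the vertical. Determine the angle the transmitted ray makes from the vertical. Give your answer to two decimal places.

Snell's law: sin θ₂ = (V₂/V₁)·sin θ₁ = (5.675/1.667)·sin 13.5° = 0.7947.
θ₂ = sin⁻¹(0.7947) = 52.63° (from vertical).

52.63°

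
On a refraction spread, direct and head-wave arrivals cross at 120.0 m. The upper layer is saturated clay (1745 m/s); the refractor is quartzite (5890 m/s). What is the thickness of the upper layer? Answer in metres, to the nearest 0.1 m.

x_cross = 2h·√((V₂+V₁)/(V₂−V₁)) → h = x_cross / (2·√((V₂+V₁)/(V₂−V₁))).
√((V₂+V₁)/(V₂−V₁)) = √((5890+1745)/(5890−1745)) = 1.3572.
h = 120.0 / (2·1.3572) = 44.21 m.

44.2 m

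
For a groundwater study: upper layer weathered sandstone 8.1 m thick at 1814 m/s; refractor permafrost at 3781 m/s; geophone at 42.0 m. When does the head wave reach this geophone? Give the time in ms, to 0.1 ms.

θ_c = arcsin(V₁/V₂) = arcsin(1814/3781) = 28.67°, cos θ_c = 0.8774.
Intercept time tᵢ = 2h cos θ_c / V₁ = 2·8.1·0.8774/1814 = 0.00784 s.
t = x/V₂ + tᵢ = 42.0/3781 + 0.00784 = 0.01894 s.

18.9 ms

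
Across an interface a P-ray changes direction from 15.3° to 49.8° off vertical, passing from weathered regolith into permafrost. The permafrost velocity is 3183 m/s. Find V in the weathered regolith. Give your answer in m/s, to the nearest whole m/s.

Snell's law: sin 15.3°/V₁ = sin 49.8°/V₂.
V₁ = V₂·sin 15.3°/sin 49.8° = 3183 × 0.3455 = 1099.65 m/s.

1100 m/s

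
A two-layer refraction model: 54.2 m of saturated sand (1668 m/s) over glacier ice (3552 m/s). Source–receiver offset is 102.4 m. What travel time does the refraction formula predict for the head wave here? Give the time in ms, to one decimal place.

86.2 ms

θ_c = arcsin(V₁/V₂) = arcsin(1668/3552) = 28.01°, cos θ_c = 0.8829.
Intercept time tᵢ = 2h cos θ_c / V₁ = 2·54.2·0.8829/1668 = 0.05738 s.
t = x/V₂ + tᵢ = 102.4/3552 + 0.05738 = 0.08621 s.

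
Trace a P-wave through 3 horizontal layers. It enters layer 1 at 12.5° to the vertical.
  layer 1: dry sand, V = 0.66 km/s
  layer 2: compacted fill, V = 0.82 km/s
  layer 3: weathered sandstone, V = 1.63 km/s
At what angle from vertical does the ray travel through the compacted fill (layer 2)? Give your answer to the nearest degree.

16°

Snell's law across each interface conserves sin θ / V, so sin θ_2 = V_2·sin θ₁/V₁.
sin θ_2 = 0.82 × sin 12.5° / 0.66 = 0.2689.
θ_2 = arcsin 0.2689 = 15.60°.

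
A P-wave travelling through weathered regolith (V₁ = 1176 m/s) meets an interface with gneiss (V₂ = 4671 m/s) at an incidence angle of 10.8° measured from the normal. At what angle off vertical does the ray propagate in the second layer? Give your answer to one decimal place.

48.1°

Snell's law: sin θ₂ = (V₂/V₁)·sin θ₁ = (4671/1176)·sin 10.8° = 0.7443.
θ₂ = sin⁻¹(0.7443) = 48.10° (from vertical).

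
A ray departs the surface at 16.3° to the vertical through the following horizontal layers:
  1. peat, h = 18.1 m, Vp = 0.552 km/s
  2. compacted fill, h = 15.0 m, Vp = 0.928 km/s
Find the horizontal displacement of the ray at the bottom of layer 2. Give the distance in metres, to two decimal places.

13.32 m

p = sin θ₁/V₁ = sin 16.3°/0.552 = 5.0845e-01 s/km is conserved through the stack.
Layer 1: θ = 16.30°; offset = 18.1·tan 16.30° = 5.2928 m.
Layer 2: sin θ = p·0.928 = 0.4718 → θ = 28.15°; offset = 15.0·tan 28.15° = 8.0275 m.
Σ offsets = 13.3203 m.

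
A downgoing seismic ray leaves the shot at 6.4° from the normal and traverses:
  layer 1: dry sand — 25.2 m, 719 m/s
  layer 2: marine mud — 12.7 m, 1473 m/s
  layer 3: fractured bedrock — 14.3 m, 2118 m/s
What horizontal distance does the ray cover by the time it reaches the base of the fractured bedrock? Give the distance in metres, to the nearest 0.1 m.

10.8 m

Ray parameter p = sin 6.4° / 719 m/s = 1.5503e-04 s/m.
Layer 1: θ = 6.40°; offset = 25.2·tan 6.40° = 2.827 m.
Layer 2: sin θ = p·1473 = 0.2284 → θ = 13.20°; offset = 12.7·tan 13.20° = 2.979 m.
Layer 3: sin θ = p·2118 = 0.3284 → θ = 19.17°; offset = 14.3·tan 19.17° = 4.971 m.
Summing the layer offsets gives 10.777 m.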